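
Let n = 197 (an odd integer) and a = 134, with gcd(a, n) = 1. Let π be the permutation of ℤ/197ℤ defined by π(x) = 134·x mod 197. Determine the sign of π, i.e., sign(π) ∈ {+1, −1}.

+1

Start at x=6: 6 → 16 → 174 → 70 → 121 → 60 → 160 → … (one orbit).
π_134 has 3 disjoint cycles with lengths [98, 98, 1] on {0,…,196}.
n − c = 197 − 3 = 194; sign = (−1)^194 = +1.
Check: (134/197) = +1 by Zolotarev.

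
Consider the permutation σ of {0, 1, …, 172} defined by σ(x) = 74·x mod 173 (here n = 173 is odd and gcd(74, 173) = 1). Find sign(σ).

Start at x=79: 79 → 137 → 104 → 84 → 161 → 150 → 28 → … (one orbit).
Cycle lengths of π_74 on ℤ/173ℤ: [172, 1]; 2 cycles in total.
Σ(ℓ_i−1) = 173−2 = 171; sign = (−1)^171 = -1.

-1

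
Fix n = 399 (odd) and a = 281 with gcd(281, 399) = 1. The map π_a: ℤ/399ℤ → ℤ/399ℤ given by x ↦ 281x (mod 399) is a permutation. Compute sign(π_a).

+1

Start at x=64: 64 → 29 → 169 → 8 → 253 → 71 → 1 → … (one orbit).
Cycle type of π: 18×21 + 2×7 + 1×7; total 35 cycles.
n − c = 399 − 35 = 364; sign = (−1)^364 = +1.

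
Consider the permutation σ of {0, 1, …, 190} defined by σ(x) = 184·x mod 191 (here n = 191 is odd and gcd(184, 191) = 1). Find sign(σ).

Trace 1: π^k(1) = [1, 184, 49, 39, 109] for k=0..4.
39 cycles of lengths [5, 5, 5, 5, 5, 5, 5, 5, 5, 5, 5, 5, 5, 5, 5, 5, 5, 5, 5, 5, 5, 5, 5, 5, 5, 5, 5, 5, 5, 5, 5, 5, 5, 5, 5, 5, 5, 5, 1].
sign(π) = (−1)^{n − #cycles} = (−1)^{191−39} = (−1)^152 = +1.

+1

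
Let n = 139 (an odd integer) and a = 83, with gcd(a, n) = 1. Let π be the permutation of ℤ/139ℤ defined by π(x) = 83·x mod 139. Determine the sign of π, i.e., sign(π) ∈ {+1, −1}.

Trace 38: π^k(38) = [38, 96, 45, 121, 35, 125, 89] for k=0..6.
The orbit structure of x ↦ 83x mod 139: 3 orbits of sizes [69, 69, 1].
Σ(ℓ_i−1) = 139−3 = 136; sign = (−1)^136 = +1.

+1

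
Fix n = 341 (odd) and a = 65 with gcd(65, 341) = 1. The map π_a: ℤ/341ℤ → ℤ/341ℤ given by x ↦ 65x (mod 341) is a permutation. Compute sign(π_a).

Trace 230: π^k(230) = [230, 287, 241, 320, 340, 276, 208] for k=0..6.
The orbit structure of x ↦ 65x mod 341: 17 orbits of sizes [30, 30, 30, 30, 30, 30, 30, 30, 30, 30, 30, 2, 2, 2, 2, 2, 1].
With 17 cycles on 341 points, sign = (−1)^{341−17} = +1.
Check: (65/341) = +1 by Zolotarev.

+1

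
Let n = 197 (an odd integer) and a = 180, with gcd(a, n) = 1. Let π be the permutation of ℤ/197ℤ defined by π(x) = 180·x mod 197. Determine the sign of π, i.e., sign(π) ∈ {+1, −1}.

-1

Orbit of 80 under x↦180x: [80, 19, 71, 172, 31, 64, 94]… (length divides ord_197(180)).
Decompose π into cycles: lengths [196, 1] (2 cycles, including the fixed point 0).
With 2 cycles on 197 points, sign = (−1)^{197−2} = -1.
Via Zolotarev, sign(π_{180}) = (180|197) = -1.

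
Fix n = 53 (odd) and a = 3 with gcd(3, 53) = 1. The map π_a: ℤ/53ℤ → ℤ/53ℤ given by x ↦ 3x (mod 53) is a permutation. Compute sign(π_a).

-1

Start at x=36: 36 → 2 → 6 → 18 → 1 → 3 → 9 → … (one orbit).
Decompose π into cycles: lengths [52, 1] (2 cycles, including the fixed point 0).
2 cycles on 53: each ℓ→(−1)^(ℓ−1), product (−1)^51 = -1.
Check: (3/53) = -1 by Zolotarev.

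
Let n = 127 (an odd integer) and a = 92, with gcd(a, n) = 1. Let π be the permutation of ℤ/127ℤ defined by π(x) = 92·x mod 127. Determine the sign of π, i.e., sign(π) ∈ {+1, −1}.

Trace 7: π^k(7) = [7, 9, 66, 103, 78, 64, 46] for k=0..6.
Cycle type of π: 126 + 1; total 2 cycles.
Σ(ℓ_i−1) = 127−2 = 125; sign = (−1)^125 = -1.

-1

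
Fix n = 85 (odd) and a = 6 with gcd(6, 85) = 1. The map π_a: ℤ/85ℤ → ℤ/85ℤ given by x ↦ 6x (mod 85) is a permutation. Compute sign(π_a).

Orbit of 26 under x↦6x: [26, 71, 1, 6, 36, 46, 21]… (length divides ord_85(6)).
The orbit structure of x ↦ 6x mod 85: 10 orbits of sizes [16, 16, 16, 16, 16, 1, 1, 1, 1, 1].
With 10 cycles on 85 points, sign = (−1)^{85−10} = -1.

-1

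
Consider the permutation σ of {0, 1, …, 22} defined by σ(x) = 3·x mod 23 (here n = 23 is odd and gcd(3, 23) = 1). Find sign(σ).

Trace 18: π^k(18) = [18, 8, 1, 3, 9, 4, 12] for k=0..6.
3 cycles of lengths [11, 11, 1].
n − c = 23 − 3 = 20; sign = (−1)^20 = +1.
(3|23)_J = +1 (Zolotarev's lemma cross-check).

+1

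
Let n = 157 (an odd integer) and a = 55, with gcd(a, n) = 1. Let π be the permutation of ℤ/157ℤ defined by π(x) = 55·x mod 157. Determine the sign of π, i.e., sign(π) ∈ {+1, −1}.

Orbit of 90 under x↦55x: [90, 83, 12, 32, 33, 88, 130]… (length divides ord_157(55)).
Cycle type of π: 156 + 1; total 2 cycles.
n − c = 157 − 2 = 155; sign = (−1)^155 = -1.

-1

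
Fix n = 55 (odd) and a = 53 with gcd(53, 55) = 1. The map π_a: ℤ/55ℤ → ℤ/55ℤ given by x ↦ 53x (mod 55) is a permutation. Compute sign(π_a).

Orbit of 27 under x↦53x: [27, 1, 53, 4, 47, 16, 23]… (length divides ord_55(53)).
Cycle type of π: 20×2 + 5×2 + 4 + 1; total 6 cycles.
sign(π) = (−1)^{n − #cycles} = (−1)^{55−6} = (−1)^49 = -1.

-1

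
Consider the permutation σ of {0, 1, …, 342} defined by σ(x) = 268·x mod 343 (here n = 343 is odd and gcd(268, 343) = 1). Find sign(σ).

Start at x=9: 9 → 11 → 204 → 135 → 165 → 316 → 310 → … (one orbit).
π_268 has 7 disjoint cycles with lengths [147, 147, 21, 21, 3, 3, 1] on {0,…,342}.
7 cycles on 343: each ℓ→(−1)^(ℓ−1), product (−1)^336 = +1.
(268|343)_J = +1 (Zolotarev's lemma cross-check).

+1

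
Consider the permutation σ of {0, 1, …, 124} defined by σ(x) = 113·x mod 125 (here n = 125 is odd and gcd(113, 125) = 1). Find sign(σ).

Start at x=58: 58 → 54 → 102 → 26 → 63 → 119 → 72 → … (one orbit).
Decompose π into cycles: lengths [100, 20, 4, 1] (4 cycles, including the fixed point 0).
Σ(ℓ_i−1) = 125−4 = 121; sign = (−1)^121 = -1.
The Jacobi symbol (113|125) = -1 (Zolotarev) agrees.

-1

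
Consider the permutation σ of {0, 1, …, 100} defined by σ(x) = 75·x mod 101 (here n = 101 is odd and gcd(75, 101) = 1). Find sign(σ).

Trace 13: π^k(13) = [13, 66, 1, 75, 70, 99, 52] for k=0..6.
The orbit structure of x ↦ 75x mod 101: 2 orbits of sizes [100, 1].
n − c = 101 − 2 = 99; sign = (−1)^99 = -1.
Check: (75/101) = -1 by Zolotarev.

-1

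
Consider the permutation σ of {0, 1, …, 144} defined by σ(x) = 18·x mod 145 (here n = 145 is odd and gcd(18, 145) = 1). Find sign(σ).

Orbit of 73 under x↦18x: [73, 9, 17, 16, 143, 109, 77]… (length divides ord_145(18)).
7 cycles of lengths [28, 28, 28, 28, 28, 4, 1].
With 7 cycles on 145 points, sign = (−1)^{145−7} = +1.

+1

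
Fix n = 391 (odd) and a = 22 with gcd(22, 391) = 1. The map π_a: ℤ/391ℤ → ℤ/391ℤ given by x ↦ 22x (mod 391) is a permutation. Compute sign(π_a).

Trace 114: π^k(114) = [114, 162, 45, 208, 275, 185, 160] for k=0..6.
Decompose π into cycles: lengths [16, 16, 16, 16, 16, 16, 16, 16, 16, 16, 16, 16, 16, 16, 16, 16, 16, 16, 16, 16, 16, 16, 16, 2, 2, 2, 2, 2, 2, 2, 2, 2, 2, 2, 1] (35 cycles, including the fixed point 0).
n − c = 391 − 35 = 356; sign = (−1)^356 = +1.
Zolotarev: (22|391) = +1, matching the cycle-count sign.

+1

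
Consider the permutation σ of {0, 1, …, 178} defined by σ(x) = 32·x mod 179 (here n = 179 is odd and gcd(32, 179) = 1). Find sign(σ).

Trace 91: π^k(91) = [91, 48, 104, 106, 170, 70, 92] for k=0..6.
Cycle lengths of π_32 on ℤ/179ℤ: [178, 1]; 2 cycles in total.
179 − 2 = 177 transpositions; sign(π) = (−1)^177 = -1.

-1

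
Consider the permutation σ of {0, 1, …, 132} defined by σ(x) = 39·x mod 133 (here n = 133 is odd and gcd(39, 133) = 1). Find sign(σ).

+1

Orbit of 58 under x↦39x: [58, 1, 39]… (length divides ord_133(39)).
Cycle type of π: 3×38 + 1×19; total 57 cycles.
With 57 cycles on 133 points, sign = (−1)^{133−57} = +1.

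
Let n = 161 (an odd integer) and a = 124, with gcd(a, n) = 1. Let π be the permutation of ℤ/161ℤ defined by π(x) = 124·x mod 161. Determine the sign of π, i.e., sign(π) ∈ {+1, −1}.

-1

Start at x=117: 117 → 18 → 139 → 9 → 150 → 85 → 75 → … (one orbit).
Cycle lengths of π_124 on ℤ/161ℤ: [66, 66, 11, 11, 6, 1]; 6 cycles in total.
Σ(ℓ_i−1) = 161−6 = 155; sign = (−1)^155 = -1.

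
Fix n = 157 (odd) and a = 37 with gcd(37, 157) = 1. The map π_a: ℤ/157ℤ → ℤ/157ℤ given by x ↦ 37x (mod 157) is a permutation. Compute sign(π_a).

Trace 153: π^k(153) = [153, 9, 19, 75, 106, 154, 46] for k=0..6.
The orbit structure of x ↦ 37x mod 157: 5 orbits of sizes [39, 39, 39, 39, 1].
5 cycles on 157: each ℓ→(−1)^(ℓ−1), product (−1)^152 = +1.
(37|157)_J = +1 (Zolotarev's lemma cross-check).

+1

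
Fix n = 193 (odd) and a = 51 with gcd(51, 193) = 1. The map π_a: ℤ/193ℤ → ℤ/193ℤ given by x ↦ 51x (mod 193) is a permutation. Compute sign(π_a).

-1

Trace 65: π^k(65) = [65, 34, 190, 40, 110, 13, 84] for k=0..6.
Decompose π into cycles: lengths [192, 1] (2 cycles, including the fixed point 0).
n − c = 193 − 2 = 191; sign = (−1)^191 = -1.
The Jacobi symbol (51|193) = -1 (Zolotarev) agrees.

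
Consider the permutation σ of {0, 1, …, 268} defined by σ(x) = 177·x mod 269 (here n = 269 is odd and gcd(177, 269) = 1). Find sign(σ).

Orbit of 44 under x↦177x: [44, 256, 120, 258, 205, 239, 70]… (length divides ord_269(177)).
Decompose π into cycles: lengths [67, 67, 67, 67, 1] (5 cycles, including the fixed point 0).
Σ(ℓ_i−1) = 269−5 = 264; sign = (−1)^264 = +1.

+1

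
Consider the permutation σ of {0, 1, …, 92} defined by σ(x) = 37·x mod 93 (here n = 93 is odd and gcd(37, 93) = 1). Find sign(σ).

Orbit of 25 under x↦37x: [25, 88, 1, 37, 67, 61]… (length divides ord_93(37)).
18 cycles of lengths [6, 6, 6, 6, 6, 6, 6, 6, 6, 6, 6, 6, 6, 6, 6, 1, 1, 1].
18 cycles on 93: each ℓ→(−1)^(ℓ−1), product (−1)^75 = -1.
Zolotarev: (37|93) = -1, matching the cycle-count sign.

-1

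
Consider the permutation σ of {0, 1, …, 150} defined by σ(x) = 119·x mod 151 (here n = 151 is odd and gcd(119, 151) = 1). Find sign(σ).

-1

Trace 32: π^k(32) = [32, 33, 1, 119, 118, 150] for k=0..5.
Decompose π into cycles: lengths [6, 6, 6, 6, 6, 6, 6, 6, 6, 6, 6, 6, 6, 6, 6, 6, 6, 6, 6, 6, 6, 6, 6, 6, 6, 1] (26 cycles, including the fixed point 0).
sign(π) = (−1)^{n − #cycles} = (−1)^{151−26} = (−1)^125 = -1.
The Jacobi symbol (119|151) = -1 (Zolotarev) agrees.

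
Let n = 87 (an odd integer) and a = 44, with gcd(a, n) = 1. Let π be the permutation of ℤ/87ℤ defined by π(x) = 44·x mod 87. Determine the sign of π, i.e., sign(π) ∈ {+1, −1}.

+1

Orbit of 32 under x↦44x: [32, 16, 8, 4, 2, 1, 44]… (length divides ord_87(44)).
Cycle lengths of π_44 on ℤ/87ℤ: [28, 28, 28, 2, 1]; 5 cycles in total.
sign(π) = (−1)^{n − #cycles} = (−1)^{87−5} = (−1)^82 = +1.
Zolotarev: (44|87) = +1, matching the cycle-count sign.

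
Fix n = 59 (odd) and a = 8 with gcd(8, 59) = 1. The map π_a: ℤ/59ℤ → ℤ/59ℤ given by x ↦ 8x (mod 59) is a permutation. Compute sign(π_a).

-1

Orbit of 47 under x↦8x: [47, 22, 58, 51, 54, 19, 34]… (length divides ord_59(8)).
The orbit structure of x ↦ 8x mod 59: 2 orbits of sizes [58, 1].
sign(π) = (−1)^{n − #cycles} = (−1)^{59−2} = (−1)^57 = -1.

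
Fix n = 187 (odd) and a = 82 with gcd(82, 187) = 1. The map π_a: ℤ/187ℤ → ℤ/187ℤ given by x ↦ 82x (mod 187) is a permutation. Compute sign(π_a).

-1

Orbit of 67 under x↦82x: [67, 71, 25, 180, 174, 56, 104]… (length divides ord_187(82)).
Decompose π into cycles: lengths [80, 80, 16, 5, 5, 1] (6 cycles, including the fixed point 0).
6 cycles on 187: each ℓ→(−1)^(ℓ−1), product (−1)^181 = -1.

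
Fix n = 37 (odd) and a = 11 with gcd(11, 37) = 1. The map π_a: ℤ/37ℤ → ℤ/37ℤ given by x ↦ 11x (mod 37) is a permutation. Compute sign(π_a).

+1

Orbit of 10 under x↦11x: [10, 36, 26, 27, 1, 11]… (length divides ord_37(11)).
π_11 has 7 disjoint cycles with lengths [6, 6, 6, 6, 6, 6, 1] on {0,…,36}.
37 − 7 = 30 transpositions; sign(π) = (−1)^30 = +1.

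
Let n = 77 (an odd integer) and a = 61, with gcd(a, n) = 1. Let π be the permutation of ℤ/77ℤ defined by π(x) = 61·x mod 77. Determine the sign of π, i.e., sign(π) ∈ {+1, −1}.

Orbit of 13 under x↦61x: [13, 23, 17, 36, 40, 53, 76]… (length divides ord_77(61)).
The orbit structure of x ↦ 61x mod 77: 5 orbits of sizes [30, 30, 10, 6, 1].
5 cycles on 77: each ℓ→(−1)^(ℓ−1), product (−1)^72 = +1.
The Jacobi symbol (61|77) = +1 (Zolotarev) agrees.

+1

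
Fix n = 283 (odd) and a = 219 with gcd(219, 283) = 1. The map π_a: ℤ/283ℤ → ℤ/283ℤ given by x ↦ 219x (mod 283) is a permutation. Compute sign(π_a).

-1

Orbit of 19 under x↦219x: [19, 199, 282, 64, 149, 86, 156]… (length divides ord_283(219)).
Cycle type of π: 94×3 + 1; total 4 cycles.
4 cycles on 283: each ℓ→(−1)^(ℓ−1), product (−1)^279 = -1.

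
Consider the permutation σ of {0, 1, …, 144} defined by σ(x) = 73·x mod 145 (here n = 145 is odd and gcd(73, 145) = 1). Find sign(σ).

Start at x=16: 16 → 8 → 4 → 2 → 1 → 73 → 109 → … (one orbit).
Decompose π into cycles: lengths [28, 28, 28, 28, 28, 4, 1] (7 cycles, including the fixed point 0).
With 7 cycles on 145 points, sign = (−1)^{145−7} = +1.
Via Zolotarev, sign(π_{73}) = (73|145) = +1.

+1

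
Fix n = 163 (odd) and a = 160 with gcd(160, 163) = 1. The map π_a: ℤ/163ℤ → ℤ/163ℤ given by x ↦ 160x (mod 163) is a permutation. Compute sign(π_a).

Orbit of 160 under x↦160x: [160, 9, 136, 81, 83, 77, 95]… (length divides ord_163(160)).
Cycle lengths of π_160 on ℤ/163ℤ: [81, 81, 1]; 3 cycles in total.
sign(π) = (−1)^{n − #cycles} = (−1)^{163−3} = (−1)^160 = +1.
The Jacobi symbol (160|163) = +1 (Zolotarev) agrees.

+1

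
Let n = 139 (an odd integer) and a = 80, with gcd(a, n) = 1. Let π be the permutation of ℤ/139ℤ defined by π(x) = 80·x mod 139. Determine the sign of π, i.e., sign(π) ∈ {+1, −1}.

Trace 116: π^k(116) = [116, 106, 1, 80, 6, 63, 36] for k=0..6.
π_80 has 7 disjoint cycles with lengths [23, 23, 23, 23, 23, 23, 1] on {0,…,138}.
139 − 7 = 132 transpositions; sign(π) = (−1)^132 = +1.

+1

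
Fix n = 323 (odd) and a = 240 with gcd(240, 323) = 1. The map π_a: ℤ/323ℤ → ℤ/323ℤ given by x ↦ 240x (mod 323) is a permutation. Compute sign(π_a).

-1

Start at x=240: 240 → 106 → 246 → 254 → 236 → 115 → 145 → … (one orbit).
Cycle lengths of π_240 on ℤ/323ℤ: [24, 24, 24, 24, 24, 24, 24, 24, 24, 24, 24, 24, 8, 8, 6, 6, 6, 1]; 18 cycles in total.
Σ(ℓ_i−1) = 323−18 = 305; sign = (−1)^305 = -1.
Check: (240/323) = -1 by Zolotarev.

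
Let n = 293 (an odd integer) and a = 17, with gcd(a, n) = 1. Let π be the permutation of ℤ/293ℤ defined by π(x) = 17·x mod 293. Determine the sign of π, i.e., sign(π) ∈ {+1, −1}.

+1

Trace 206: π^k(206) = [206, 279, 55, 56, 73, 69, 1] for k=0..6.
5 cycles of lengths [73, 73, 73, 73, 1].
Σ(ℓ_i−1) = 293−5 = 288; sign = (−1)^288 = +1.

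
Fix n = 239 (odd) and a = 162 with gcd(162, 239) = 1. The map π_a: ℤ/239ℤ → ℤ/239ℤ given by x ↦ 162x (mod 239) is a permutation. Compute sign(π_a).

+1

Orbit of 16 under x↦162x: [16, 202, 220, 29, 157, 100, 187]… (length divides ord_239(162)).
3 cycles of lengths [119, 119, 1].
239 − 3 = 236 transpositions; sign(π) = (−1)^236 = +1.
(162|239)_J = +1 (Zolotarev's lemma cross-check).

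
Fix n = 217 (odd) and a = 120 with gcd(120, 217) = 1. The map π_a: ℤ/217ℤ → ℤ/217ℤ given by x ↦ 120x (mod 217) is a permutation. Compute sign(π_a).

-1

Orbit of 190 under x↦120x: [190, 15, 64, 85, 1, 120, 78]… (length divides ord_217(120)).
π_120 has 28 disjoint cycles with lengths [10, 10, 10, 10, 10, 10, 10, 10, 10, 10, 10, 10, 10, 10, 10, 10, 10, 10, 10, 10, 10, 1, 1, 1, 1, 1, 1, 1] on {0,…,216}.
28 cycles on 217: each ℓ→(−1)^(ℓ−1), product (−1)^189 = -1.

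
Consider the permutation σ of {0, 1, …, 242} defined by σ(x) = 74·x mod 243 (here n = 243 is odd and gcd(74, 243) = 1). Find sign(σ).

Trace 154: π^k(154) = [154, 218, 94, 152, 70, 77, 109] for k=0..6.
π_74 has 6 disjoint cycles with lengths [162, 54, 18, 6, 2, 1] on {0,…,242}.
With 6 cycles on 243 points, sign = (−1)^{243−6} = -1.
(74|243)_J = -1 (Zolotarev's lemma cross-check).

-1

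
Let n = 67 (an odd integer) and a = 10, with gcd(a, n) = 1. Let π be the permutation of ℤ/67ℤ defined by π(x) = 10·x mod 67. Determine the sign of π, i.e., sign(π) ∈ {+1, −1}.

Trace 54: π^k(54) = [54, 4, 40, 65, 47, 1, 10] for k=0..6.
Decompose π into cycles: lengths [33, 33, 1] (3 cycles, including the fixed point 0).
With 3 cycles on 67 points, sign = (−1)^{67−3} = +1.

+1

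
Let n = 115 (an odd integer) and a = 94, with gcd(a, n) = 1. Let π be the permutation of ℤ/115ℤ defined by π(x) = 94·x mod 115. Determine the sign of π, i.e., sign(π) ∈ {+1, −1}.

Trace 36: π^k(36) = [36, 49, 6, 104, 1, 94, 96] for k=0..6.
Cycle lengths of π_94 on ℤ/115ℤ: [22, 22, 22, 22, 11, 11, 2, 2, 1]; 9 cycles in total.
sign(π) = (−1)^{n − #cycles} = (−1)^{115−9} = (−1)^106 = +1.
Check: (94/115) = +1 by Zolotarev.

+1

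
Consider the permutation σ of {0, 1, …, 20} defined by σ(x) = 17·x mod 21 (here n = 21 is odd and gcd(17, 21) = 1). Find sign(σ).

Orbit of 1 under x↦17x: [1, 17, 16, 20, 4, 5]… (length divides ord_21(17)).
Cycle type of π: 6×3 + 2 + 1; total 5 cycles.
21 − 5 = 16 transpositions; sign(π) = (−1)^16 = +1.

+1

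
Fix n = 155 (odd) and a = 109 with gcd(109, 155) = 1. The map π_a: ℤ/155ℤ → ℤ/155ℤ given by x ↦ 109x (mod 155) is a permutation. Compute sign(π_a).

Orbit of 16 under x↦109x: [16, 39, 66, 64, 1, 109, 101]… (length divides ord_155(109)).
Cycle type of π: 10×12 + 5×6 + 2×2 + 1; total 21 cycles.
21 cycles on 155: each ℓ→(−1)^(ℓ−1), product (−1)^134 = +1.
Zolotarev: (109|155) = +1, matching the cycle-count sign.

+1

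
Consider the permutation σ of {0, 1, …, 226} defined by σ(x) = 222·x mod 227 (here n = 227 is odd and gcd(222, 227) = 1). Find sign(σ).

+1

Start at x=33: 33 → 62 → 144 → 188 → 195 → 160 → 108 → … (one orbit).
3 cycles of lengths [113, 113, 1].
3 cycles on 227: each ℓ→(−1)^(ℓ−1), product (−1)^224 = +1.
Check: (222/227) = +1 by Zolotarev.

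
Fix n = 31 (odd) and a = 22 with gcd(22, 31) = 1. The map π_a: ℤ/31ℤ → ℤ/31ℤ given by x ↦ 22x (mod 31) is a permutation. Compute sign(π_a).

-1

Start at x=19: 19 → 15 → 20 → 6 → 8 → 21 → 28 → … (one orbit).
The orbit structure of x ↦ 22x mod 31: 2 orbits of sizes [30, 1].
sign(π) = (−1)^{n − #cycles} = (−1)^{31−2} = (−1)^29 = -1.
(22|31)_J = -1 (Zolotarev's lemma cross-check).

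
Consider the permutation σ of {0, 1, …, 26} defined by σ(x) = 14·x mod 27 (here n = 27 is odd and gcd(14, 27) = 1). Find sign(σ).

Orbit of 7 under x↦14x: [7, 17, 22, 11, 19, 23, 25]… (length divides ord_27(14)).
The orbit structure of x ↦ 14x mod 27: 4 orbits of sizes [18, 6, 2, 1].
With 4 cycles on 27 points, sign = (−1)^{27−4} = -1.

-1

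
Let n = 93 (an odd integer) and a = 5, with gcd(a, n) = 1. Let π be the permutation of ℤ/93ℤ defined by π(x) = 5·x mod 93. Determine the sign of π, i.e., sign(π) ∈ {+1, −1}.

-1

Orbit of 1 under x↦5x: [1, 5, 25, 32, 67, 56]… (length divides ord_93(5)).
π_5 has 22 disjoint cycles with lengths [6, 6, 6, 6, 6, 6, 6, 6, 6, 6, 3, 3, 3, 3, 3, 3, 3, 3, 3, 3, 2, 1] on {0,…,92}.
93 − 22 = 71 transpositions; sign(π) = (−1)^71 = -1.
Zolotarev: (5|93) = -1, matching the cycle-count sign.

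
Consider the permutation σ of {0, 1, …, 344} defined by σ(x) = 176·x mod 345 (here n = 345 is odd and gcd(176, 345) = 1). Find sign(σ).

Start at x=341: 341 → 331 → 296 → 1 → 176 → 271 → 86 → … (one orbit).
Cycle type of π: 22×15 + 2×5 + 1×5; total 25 cycles.
With 25 cycles on 345 points, sign = (−1)^{345−25} = +1.

+1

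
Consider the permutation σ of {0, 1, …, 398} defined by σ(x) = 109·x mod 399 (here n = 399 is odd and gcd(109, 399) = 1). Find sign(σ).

-1

Orbit of 316 under x↦109x: [316, 130, 205, 1, 109, 310, 274]… (length divides ord_399(109)).
30 cycles of lengths [18, 18, 18, 18, 18, 18, 18, 18, 18, 18, 18, 18, 18, 18, 18, 18, 18, 18, 18, 18, 18, 3, 3, 3, 3, 3, 3, 1, 1, 1].
sign(π) = (−1)^{n − #cycles} = (−1)^{399−30} = (−1)^369 = -1.
Via Zolotarev, sign(π_{109}) = (109|399) = -1.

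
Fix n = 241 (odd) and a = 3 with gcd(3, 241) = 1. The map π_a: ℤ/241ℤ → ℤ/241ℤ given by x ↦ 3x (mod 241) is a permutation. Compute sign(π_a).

+1

Trace 6: π^k(6) = [6, 18, 54, 162, 4, 12, 36] for k=0..6.
Cycle type of π: 120×2 + 1; total 3 cycles.
241 − 3 = 238 transpositions; sign(π) = (−1)^238 = +1.
Check: (3/241) = +1 by Zolotarev.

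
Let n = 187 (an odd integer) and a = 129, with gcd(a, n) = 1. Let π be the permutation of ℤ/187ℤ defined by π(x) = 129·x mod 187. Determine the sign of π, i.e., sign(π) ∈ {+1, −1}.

+1

Trace 25: π^k(25) = [25, 46, 137, 95, 100, 184, 174] for k=0..6.
5 cycles of lengths [80, 80, 16, 10, 1].
With 5 cycles on 187 points, sign = (−1)^{187−5} = +1.
Check: (129/187) = +1 by Zolotarev.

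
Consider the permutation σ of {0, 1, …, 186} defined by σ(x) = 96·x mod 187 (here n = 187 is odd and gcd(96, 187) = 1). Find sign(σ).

+1

Start at x=61: 61 → 59 → 54 → 135 → 57 → 49 → 29 → … (one orbit).
Decompose π into cycles: lengths [80, 80, 16, 10, 1] (5 cycles, including the fixed point 0).
sign(π) = (−1)^{n − #cycles} = (−1)^{187−5} = (−1)^182 = +1.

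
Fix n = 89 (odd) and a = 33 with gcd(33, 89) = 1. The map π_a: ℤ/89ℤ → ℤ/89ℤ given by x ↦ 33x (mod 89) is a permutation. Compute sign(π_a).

-1

Orbit of 15 under x↦33x: [15, 50, 48, 71, 29, 67, 75]… (length divides ord_89(33)).
Cycle lengths of π_33 on ℤ/89ℤ: [88, 1]; 2 cycles in total.
2 cycles on 89: each ℓ→(−1)^(ℓ−1), product (−1)^87 = -1.
Zolotarev: (33|89) = -1, matching the cycle-count sign.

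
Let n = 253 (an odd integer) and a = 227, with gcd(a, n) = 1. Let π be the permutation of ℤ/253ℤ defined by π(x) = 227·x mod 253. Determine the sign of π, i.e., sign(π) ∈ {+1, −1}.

+1

Orbit of 70 under x↦227x: [70, 204, 9, 19, 12, 194, 16]… (length divides ord_253(227)).
π_227 has 5 disjoint cycles with lengths [110, 110, 22, 10, 1] on {0,…,252}.
With 5 cycles on 253 points, sign = (−1)^{253−5} = +1.
Via Zolotarev, sign(π_{227}) = (227|253) = +1.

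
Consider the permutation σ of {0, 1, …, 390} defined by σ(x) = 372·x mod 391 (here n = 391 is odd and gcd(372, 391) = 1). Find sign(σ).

+1

Trace 324: π^k(324) = [324, 100, 55, 128, 305, 70, 234] for k=0..6.
Decompose π into cycles: lengths [88, 88, 88, 88, 11, 11, 8, 8, 1] (9 cycles, including the fixed point 0).
With 9 cycles on 391 points, sign = (−1)^{391−9} = +1.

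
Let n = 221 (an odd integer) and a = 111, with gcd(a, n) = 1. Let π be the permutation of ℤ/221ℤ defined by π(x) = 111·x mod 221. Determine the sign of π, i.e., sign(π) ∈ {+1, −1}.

-1

Start at x=111: 111 → 166 → 83 → 152 → 76 → 38 → 19 → … (one orbit).
π_111 has 12 disjoint cycles with lengths [24, 24, 24, 24, 24, 24, 24, 24, 12, 8, 8, 1] on {0,…,220}.
With 12 cycles on 221 points, sign = (−1)^{221−12} = -1.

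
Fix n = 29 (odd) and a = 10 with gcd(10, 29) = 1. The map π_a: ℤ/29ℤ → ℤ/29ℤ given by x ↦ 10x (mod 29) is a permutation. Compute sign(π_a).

-1

Start at x=26: 26 → 28 → 19 → 16 → 15 → 5 → 21 → … (one orbit).
Cycle lengths of π_10 on ℤ/29ℤ: [28, 1]; 2 cycles in total.
With 2 cycles on 29 points, sign = (−1)^{29−2} = -1.
Zolotarev: (10|29) = -1, matching the cycle-count sign.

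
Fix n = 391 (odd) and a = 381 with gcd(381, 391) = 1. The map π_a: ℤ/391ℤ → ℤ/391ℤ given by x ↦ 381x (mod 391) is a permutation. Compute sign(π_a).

-1

Start at x=48: 48 → 302 → 108 → 93 → 243 → 307 → 58 → … (one orbit).
6 cycles of lengths [176, 176, 16, 11, 11, 1].
391 − 6 = 385 transpositions; sign(π) = (−1)^385 = -1.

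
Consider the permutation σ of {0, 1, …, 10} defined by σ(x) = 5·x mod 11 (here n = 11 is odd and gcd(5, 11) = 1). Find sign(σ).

+1

Start at x=5: 5 → 3 → 4 → 9 → 1 → 5 (one orbit).
The orbit structure of x ↦ 5x mod 11: 3 orbits of sizes [5, 5, 1].
11 − 3 = 8 transpositions; sign(π) = (−1)^8 = +1.
The Jacobi symbol (5|11) = +1 (Zolotarev) agrees.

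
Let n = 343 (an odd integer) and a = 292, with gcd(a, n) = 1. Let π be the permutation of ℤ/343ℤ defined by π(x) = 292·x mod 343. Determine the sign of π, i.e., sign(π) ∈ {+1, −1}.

-1

Trace 131: π^k(131) = [131, 179, 132, 128, 332, 218, 201] for k=0..6.
The orbit structure of x ↦ 292x mod 343: 4 orbits of sizes [294, 42, 6, 1].
n − c = 343 − 4 = 339; sign = (−1)^339 = -1.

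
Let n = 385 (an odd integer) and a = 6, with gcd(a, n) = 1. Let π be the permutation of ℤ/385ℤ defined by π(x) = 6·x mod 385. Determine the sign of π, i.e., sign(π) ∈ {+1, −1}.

Trace 6: π^k(6) = [6, 36, 216, 141, 76, 71, 41] for k=0..6.
π_6 has 55 disjoint cycles with lengths [10, 10, 10, 10, 10, 10, 10, 10, 10, 10, 10, 10, 10, 10, 10, 10, 10, 10, 10, 10, 10, 10, 10, 10, 10, 10, 10, 10, 10, 10, 10, 10, 10, 10, 10, 2, 2, 2, 2, 2, 2, 2, 2, 2, 2, 2, 2, 2, 2, 2, 1, 1, 1, 1, 1] on {0,…,384}.
n − c = 385 − 55 = 330; sign = (−1)^330 = +1.
Via Zolotarev, sign(π_{6}) = (6|385) = +1.

+1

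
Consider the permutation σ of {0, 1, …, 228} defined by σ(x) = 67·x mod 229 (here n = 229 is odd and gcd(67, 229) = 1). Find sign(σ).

Orbit of 180 under x↦67x: [180, 152, 108, 137, 19, 128, 103]… (length divides ord_229(67)).
Decompose π into cycles: lengths [228, 1] (2 cycles, including the fixed point 0).
With 2 cycles on 229 points, sign = (−1)^{229−2} = -1.

-1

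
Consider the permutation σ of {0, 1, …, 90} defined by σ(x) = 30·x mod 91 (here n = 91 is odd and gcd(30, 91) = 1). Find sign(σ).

Orbit of 64 under x↦30x: [64, 9, 88, 1, 30, 81]… (length divides ord_91(30)).
17 cycles of lengths [6, 6, 6, 6, 6, 6, 6, 6, 6, 6, 6, 6, 6, 6, 3, 3, 1].
n − c = 91 − 17 = 74; sign = (−1)^74 = +1.
Check: (30/91) = +1 by Zolotarev.

+1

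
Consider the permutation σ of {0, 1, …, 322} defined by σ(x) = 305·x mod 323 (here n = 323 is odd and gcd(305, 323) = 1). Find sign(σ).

+1

Start at x=305: 305 → 1 → 305 (one orbit).
The orbit structure of x ↦ 305x mod 323: 171 orbits of sizes [2, 2, 2, 2, 2, 2, 2, 2, 2, 2, 2, 2, 2, 2, 2, 2, 2, 2, 2, 2, 2, 2, 2, 2, 2, 2, 2, 2, 2, 2, 2, 2, 2, 2, 2, 2, 2, 2, 2, 2, 2, 2, 2, 2, 2, 2, 2, 2, 2, 2, 2, 2, 2, 2, 2, 2, 2, 2, 2, 2, 2, 2, 2, 2, 2, 2, 2, 2, 2, 2, 2, 2, 2, 2, 2, 2, 2, 2, 2, 2, 2, 2, 2, 2, 2, 2, 2, 2, 2, 2, 2, 2, 2, 2, 2, 2, 2, 2, 2, 2, 2, 2, 2, 2, 2, 2, 2, 2, 2, 2, 2, 2, 2, 2, 2, 2, 2, 2, 2, 2, 2, 2, 2, 2, 2, 2, 2, 2, 2, 2, 2, 2, 2, 2, 2, 2, 2, 2, 2, 2, 2, 2, 2, 2, 2, 2, 2, 2, 2, 2, 2, 2, 1, 1, 1, 1, 1, 1, 1, 1, 1, 1, 1, 1, 1, 1, 1, 1, 1, 1, 1].
323 − 171 = 152 transpositions; sign(π) = (−1)^152 = +1.
(305|323)_J = +1 (Zolotarev's lemma cross-check).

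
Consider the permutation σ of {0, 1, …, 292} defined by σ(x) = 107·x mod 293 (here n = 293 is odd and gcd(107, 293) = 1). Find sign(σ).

Orbit of 24 under x↦107x: [24, 224, 235, 240, 189, 6, 56]… (length divides ord_293(107)).
π_107 has 3 disjoint cycles with lengths [146, 146, 1] on {0,…,292}.
n − c = 293 − 3 = 290; sign = (−1)^290 = +1.

+1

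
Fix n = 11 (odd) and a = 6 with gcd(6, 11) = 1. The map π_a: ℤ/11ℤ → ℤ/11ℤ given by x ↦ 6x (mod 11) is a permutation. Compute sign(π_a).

Start at x=1: 1 → 6 → 3 → 7 → 9 → 10 → 5 → … (one orbit).
π_6 has 2 disjoint cycles with lengths [10, 1] on {0,…,10}.
11 − 2 = 9 transpositions; sign(π) = (−1)^9 = -1.
The Jacobi symbol (6|11) = -1 (Zolotarev) agrees.

-1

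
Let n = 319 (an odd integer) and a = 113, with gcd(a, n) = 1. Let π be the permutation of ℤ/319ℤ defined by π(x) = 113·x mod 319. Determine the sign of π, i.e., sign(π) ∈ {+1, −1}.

Start at x=279: 279 → 265 → 278 → 152 → 269 → 92 → 188 → … (one orbit).
Cycle lengths of π_113 on ℤ/319ℤ: [140, 140, 28, 5, 5, 1]; 6 cycles in total.
6 cycles on 319: each ℓ→(−1)^(ℓ−1), product (−1)^313 = -1.

-1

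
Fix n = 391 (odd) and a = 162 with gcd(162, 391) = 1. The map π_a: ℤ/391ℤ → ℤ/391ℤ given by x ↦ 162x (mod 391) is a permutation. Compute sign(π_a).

Trace 93: π^k(93) = [93, 208, 70, 1, 162, 47, 185] for k=0..6.
The orbit structure of x ↦ 162x mod 391: 69 orbits of sizes [8, 8, 8, 8, 8, 8, 8, 8, 8, 8, 8, 8, 8, 8, 8, 8, 8, 8, 8, 8, 8, 8, 8, 8, 8, 8, 8, 8, 8, 8, 8, 8, 8, 8, 8, 8, 8, 8, 8, 8, 8, 8, 8, 8, 8, 8, 1, 1, 1, 1, 1, 1, 1, 1, 1, 1, 1, 1, 1, 1, 1, 1, 1, 1, 1, 1, 1, 1, 1].
With 69 cycles on 391 points, sign = (−1)^{391−69} = +1.
Zolotarev: (162|391) = +1, matching the cycle-count sign.

+1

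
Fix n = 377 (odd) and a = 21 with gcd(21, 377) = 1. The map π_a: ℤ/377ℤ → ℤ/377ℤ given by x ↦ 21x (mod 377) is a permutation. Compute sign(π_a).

+1

Orbit of 213 under x↦21x: [213, 326, 60, 129, 70, 339, 333]… (length divides ord_377(21)).
Decompose π into cycles: lengths [28, 28, 28, 28, 28, 28, 28, 28, 28, 28, 28, 28, 28, 4, 4, 4, 1] (17 cycles, including the fixed point 0).
377 − 17 = 360 transpositions; sign(π) = (−1)^360 = +1.
Zolotarev: (21|377) = +1, matching the cycle-count sign.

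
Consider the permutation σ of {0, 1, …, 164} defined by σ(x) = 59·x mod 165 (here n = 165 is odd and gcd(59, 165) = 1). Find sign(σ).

-1

Start at x=89: 89 → 136 → 104 → 31 → 14 → 1 → 59 → … (one orbit).
24 cycles of lengths [10, 10, 10, 10, 10, 10, 10, 10, 10, 10, 10, 10, 10, 10, 5, 5, 2, 2, 2, 2, 2, 2, 2, 1].
Σ(ℓ_i−1) = 165−24 = 141; sign = (−1)^141 = -1.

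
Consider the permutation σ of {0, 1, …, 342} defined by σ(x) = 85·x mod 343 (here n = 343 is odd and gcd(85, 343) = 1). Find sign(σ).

Orbit of 211 under x↦85x: [211, 99, 183, 120, 253, 239, 78]… (length divides ord_343(85)).
Decompose π into cycles: lengths [49, 49, 49, 49, 49, 49, 7, 7, 7, 7, 7, 7, 1, 1, 1, 1, 1, 1, 1] (19 cycles, including the fixed point 0).
343 − 19 = 324 transpositions; sign(π) = (−1)^324 = +1.
(85|343)_J = +1 (Zolotarev's lemma cross-check).

+1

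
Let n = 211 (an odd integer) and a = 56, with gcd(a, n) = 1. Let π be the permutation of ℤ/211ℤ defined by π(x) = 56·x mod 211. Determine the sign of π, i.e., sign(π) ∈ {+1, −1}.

+1

Orbit of 21 under x↦56x: [21, 121, 24, 78, 148, 59, 139]… (length divides ord_211(56)).
The orbit structure of x ↦ 56x mod 211: 3 orbits of sizes [105, 105, 1].
With 3 cycles on 211 points, sign = (−1)^{211−3} = +1.
Check: (56/211) = +1 by Zolotarev.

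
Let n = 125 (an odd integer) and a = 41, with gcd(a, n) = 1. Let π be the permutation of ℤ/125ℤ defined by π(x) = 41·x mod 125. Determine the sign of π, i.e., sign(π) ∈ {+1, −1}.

+1

Trace 1: π^k(1) = [1, 41, 56, 46, 11, 76, 116] for k=0..6.
π_41 has 13 disjoint cycles with lengths [25, 25, 25, 25, 5, 5, 5, 5, 1, 1, 1, 1, 1] on {0,…,124}.
sign(π) = (−1)^{n − #cycles} = (−1)^{125−13} = (−1)^112 = +1.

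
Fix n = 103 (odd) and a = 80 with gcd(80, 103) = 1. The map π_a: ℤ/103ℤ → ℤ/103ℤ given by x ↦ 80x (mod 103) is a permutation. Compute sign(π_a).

-1

Start at x=94: 94 → 1 → 80 → 14 → 90 → 93 → 24 → … (one orbit).
Cycle lengths of π_80 on ℤ/103ℤ: [34, 34, 34, 1]; 4 cycles in total.
sign(π) = (−1)^{n − #cycles} = (−1)^{103−4} = (−1)^99 = -1.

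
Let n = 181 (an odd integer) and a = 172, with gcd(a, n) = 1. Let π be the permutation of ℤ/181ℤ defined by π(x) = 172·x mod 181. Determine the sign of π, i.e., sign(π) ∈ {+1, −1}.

+1

Orbit of 3 under x↦172x: [3, 154, 62, 166, 135, 52, 75]… (length divides ord_181(172)).
3 cycles of lengths [90, 90, 1].
3 cycles on 181: each ℓ→(−1)^(ℓ−1), product (−1)^178 = +1.
Zolotarev: (172|181) = +1, matching the cycle-count sign.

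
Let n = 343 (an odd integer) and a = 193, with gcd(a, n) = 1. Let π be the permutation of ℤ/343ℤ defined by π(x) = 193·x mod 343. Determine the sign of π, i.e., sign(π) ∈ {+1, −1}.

Start at x=25: 25 → 23 → 323 → 256 → 16 → 1 → 193 → … (one orbit).
Decompose π into cycles: lengths [147, 147, 21, 21, 3, 3, 1] (7 cycles, including the fixed point 0).
With 7 cycles on 343 points, sign = (−1)^{343−7} = +1.

+1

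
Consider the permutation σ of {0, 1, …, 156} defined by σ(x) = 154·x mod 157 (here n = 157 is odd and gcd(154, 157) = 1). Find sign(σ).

+1

Trace 115: π^k(115) = [115, 126, 93, 35, 52, 1, 154] for k=0..6.
Decompose π into cycles: lengths [39, 39, 39, 39, 1] (5 cycles, including the fixed point 0).
sign(π) = (−1)^{n − #cycles} = (−1)^{157−5} = (−1)^152 = +1.
Zolotarev: (154|157) = +1, matching the cycle-count sign.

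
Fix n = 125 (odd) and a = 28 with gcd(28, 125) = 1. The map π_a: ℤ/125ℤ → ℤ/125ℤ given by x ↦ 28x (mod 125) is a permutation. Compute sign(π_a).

Start at x=107: 107 → 121 → 13 → 114 → 67 → 1 → 28 → … (one orbit).
The orbit structure of x ↦ 28x mod 125: 4 orbits of sizes [100, 20, 4, 1].
125 − 4 = 121 transpositions; sign(π) = (−1)^121 = -1.
Check: (28/125) = -1 by Zolotarev.

-1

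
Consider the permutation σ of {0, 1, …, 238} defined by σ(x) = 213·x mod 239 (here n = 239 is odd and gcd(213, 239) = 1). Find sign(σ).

Orbit of 15 under x↦213x: [15, 88, 102, 216, 120, 226, 99]… (length divides ord_239(213)).
The orbit structure of x ↦ 213x mod 239: 3 orbits of sizes [119, 119, 1].
n − c = 239 − 3 = 236; sign = (−1)^236 = +1.
(213|239)_J = +1 (Zolotarev's lemma cross-check).

+1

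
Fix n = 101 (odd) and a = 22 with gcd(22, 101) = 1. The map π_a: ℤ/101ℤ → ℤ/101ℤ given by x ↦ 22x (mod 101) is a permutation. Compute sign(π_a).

Start at x=87: 87 → 96 → 92 → 4 → 88 → 17 → 71 → … (one orbit).
Cycle lengths of π_22 on ℤ/101ℤ: [50, 50, 1]; 3 cycles in total.
With 3 cycles on 101 points, sign = (−1)^{101−3} = +1.
(22|101)_J = +1 (Zolotarev's lemma cross-check).

+1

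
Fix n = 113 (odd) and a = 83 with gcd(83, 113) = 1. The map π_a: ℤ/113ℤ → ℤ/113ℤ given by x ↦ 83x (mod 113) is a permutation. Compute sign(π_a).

+1

Orbit of 106 under x↦83x: [106, 97, 28, 64, 1, 83, 109]… (length divides ord_113(83)).
The orbit structure of x ↦ 83x mod 113: 9 orbits of sizes [14, 14, 14, 14, 14, 14, 14, 14, 1].
113 − 9 = 104 transpositions; sign(π) = (−1)^104 = +1.
The Jacobi symbol (83|113) = +1 (Zolotarev) agrees.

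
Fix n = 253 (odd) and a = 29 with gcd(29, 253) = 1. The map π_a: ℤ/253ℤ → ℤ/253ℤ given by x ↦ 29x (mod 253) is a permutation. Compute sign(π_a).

-1

Orbit of 108 under x↦29x: [108, 96, 1, 29, 82, 101, 146]… (length divides ord_253(29)).
The orbit structure of x ↦ 29x mod 253: 6 orbits of sizes [110, 110, 11, 11, 10, 1].
Σ(ℓ_i−1) = 253−6 = 247; sign = (−1)^247 = -1.
Zolotarev: (29|253) = -1, matching the cycle-count sign.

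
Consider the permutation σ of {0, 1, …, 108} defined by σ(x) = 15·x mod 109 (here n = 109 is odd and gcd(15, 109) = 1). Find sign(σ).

+1

Trace 73: π^k(73) = [73, 5, 75, 35, 89, 27, 78] for k=0..6.
Decompose π into cycles: lengths [27, 27, 27, 27, 1] (5 cycles, including the fixed point 0).
Σ(ℓ_i−1) = 109−5 = 104; sign = (−1)^104 = +1.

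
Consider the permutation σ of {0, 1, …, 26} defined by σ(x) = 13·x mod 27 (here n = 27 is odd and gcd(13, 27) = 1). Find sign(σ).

Orbit of 16 under x↦13x: [16, 19, 4, 25, 1, 13, 7]… (length divides ord_27(13)).
The orbit structure of x ↦ 13x mod 27: 7 orbits of sizes [9, 9, 3, 3, 1, 1, 1].
sign(π) = (−1)^{n − #cycles} = (−1)^{27−7} = (−1)^20 = +1.

+1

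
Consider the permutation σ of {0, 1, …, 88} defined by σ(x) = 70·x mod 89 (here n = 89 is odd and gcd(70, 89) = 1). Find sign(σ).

-1

Orbit of 11 under x↦70x: [11, 58, 55, 23, 8, 26, 40]… (length divides ord_89(70)).
π_70 has 2 disjoint cycles with lengths [88, 1] on {0,…,88}.
2 cycles on 89: each ℓ→(−1)^(ℓ−1), product (−1)^87 = -1.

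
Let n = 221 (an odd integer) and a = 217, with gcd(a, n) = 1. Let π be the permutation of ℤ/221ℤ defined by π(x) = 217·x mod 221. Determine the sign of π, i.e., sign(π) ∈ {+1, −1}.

+1

Start at x=191: 191 → 120 → 183 → 152 → 55 → 1 → 217 → … (one orbit).
Cycle type of π: 12×16 + 4×4 + 3×4 + 1; total 25 cycles.
221 − 25 = 196 transpositions; sign(π) = (−1)^196 = +1.
(217|221)_J = +1 (Zolotarev's lemma cross-check).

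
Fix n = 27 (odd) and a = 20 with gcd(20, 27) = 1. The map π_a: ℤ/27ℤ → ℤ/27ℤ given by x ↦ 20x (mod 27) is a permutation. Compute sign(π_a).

-1

Start at x=19: 19 → 2 → 13 → 17 → 16 → 23 → 1 → … (one orbit).
Cycle lengths of π_20 on ℤ/27ℤ: [18, 6, 2, 1]; 4 cycles in total.
27 − 4 = 23 transpositions; sign(π) = (−1)^23 = -1.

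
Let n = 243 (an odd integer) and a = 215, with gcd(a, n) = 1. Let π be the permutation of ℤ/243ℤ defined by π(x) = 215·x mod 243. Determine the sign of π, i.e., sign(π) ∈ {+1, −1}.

Trace 28: π^k(28) = [28, 188, 82, 134, 136, 80, 190] for k=0..6.
Cycle type of π: 18×9 + 6×9 + 2×13 + 1; total 32 cycles.
32 cycles on 243: each ℓ→(−1)^(ℓ−1), product (−1)^211 = -1.

-1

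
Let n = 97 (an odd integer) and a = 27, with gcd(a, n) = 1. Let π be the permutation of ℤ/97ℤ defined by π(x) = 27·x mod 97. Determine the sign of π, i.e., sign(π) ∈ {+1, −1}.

Trace 22: π^k(22) = [22, 12, 33, 18, 1, 27, 50] for k=0..6.
Decompose π into cycles: lengths [16, 16, 16, 16, 16, 16, 1] (7 cycles, including the fixed point 0).
sign(π) = (−1)^{n − #cycles} = (−1)^{97−7} = (−1)^90 = +1.
Via Zolotarev, sign(π_{27}) = (27|97) = +1.

+1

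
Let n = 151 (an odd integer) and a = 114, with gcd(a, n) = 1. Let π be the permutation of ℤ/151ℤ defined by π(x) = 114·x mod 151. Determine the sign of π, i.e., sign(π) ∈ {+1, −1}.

Start at x=58: 58 → 119 → 127 → 133 → 62 → 122 → 16 → … (one orbit).
The orbit structure of x ↦ 114x mod 151: 2 orbits of sizes [150, 1].
151 − 2 = 149 transpositions; sign(π) = (−1)^149 = -1.

-1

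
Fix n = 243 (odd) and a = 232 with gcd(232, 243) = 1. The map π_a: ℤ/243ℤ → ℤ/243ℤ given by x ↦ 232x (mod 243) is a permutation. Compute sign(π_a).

Start at x=43: 43 → 13 → 100 → 115 → 193 → 64 → 25 → … (one orbit).
π_232 has 11 disjoint cycles with lengths [81, 81, 27, 27, 9, 9, 3, 3, 1, 1, 1] on {0,…,242}.
n − c = 243 − 11 = 232; sign = (−1)^232 = +1.

+1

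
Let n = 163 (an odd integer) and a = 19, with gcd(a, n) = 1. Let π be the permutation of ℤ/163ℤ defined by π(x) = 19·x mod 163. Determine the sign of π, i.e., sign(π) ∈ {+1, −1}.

Trace 123: π^k(123) = [123, 55, 67, 132, 63, 56, 86] for k=0..6.
2 cycles of lengths [162, 1].
2 cycles on 163: each ℓ→(−1)^(ℓ−1), product (−1)^161 = -1.
Zolotarev: (19|163) = -1, matching the cycle-count sign.

-1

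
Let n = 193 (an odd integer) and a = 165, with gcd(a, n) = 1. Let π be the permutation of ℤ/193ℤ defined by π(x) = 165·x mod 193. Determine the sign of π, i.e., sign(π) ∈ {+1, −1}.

+1

Orbit of 81 under x↦165x: [81, 48, 7, 190, 84, 157, 43]… (length divides ord_193(165)).
Cycle type of π: 48×4 + 1; total 5 cycles.
n − c = 193 − 5 = 188; sign = (−1)^188 = +1.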